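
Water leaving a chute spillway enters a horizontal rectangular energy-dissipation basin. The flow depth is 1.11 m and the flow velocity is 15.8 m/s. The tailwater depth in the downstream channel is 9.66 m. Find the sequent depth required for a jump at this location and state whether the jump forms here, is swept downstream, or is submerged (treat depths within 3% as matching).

Fr₁ = V₁/√(g·y₁) = 15.8/√(9.81×1.11) = 4.79.
Sequent-depth ratio: y₂/y₁ = ½[√(1 + 8Fr₁²) − 1] = ½[√184.4 − 1] = 6.29.
y₂ = 6.29 × 1.11 = 6.98 m.
Tailwater y_tw = 9.66 m: y_tw > y₂, so the jump is submerged.

y₂ = 6.98 m; the jump is submerged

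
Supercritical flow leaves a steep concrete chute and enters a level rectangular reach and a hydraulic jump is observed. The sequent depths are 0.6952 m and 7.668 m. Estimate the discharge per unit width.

For a rectangular channel the momentum equation gives q² = ½·g·y₁·y₂·(y₁ + y₂) = ½×9.81×0.6952×7.668×8.363 = 218.7.
q = √218.7 = 14.79 m²/s.

q = 14.79 m²/s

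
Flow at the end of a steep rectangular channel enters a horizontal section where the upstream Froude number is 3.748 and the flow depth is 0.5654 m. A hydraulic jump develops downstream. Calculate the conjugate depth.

y₂ = 2.727 m

Fr₁ = 3.748 (given).
Conjugate-depth relation: y₂/y₁ = ½[√(1 + 8Fr₁²) − 1] = ½[√113.38 − 1] = 4.824.
y₂ = 4.824 × 0.5654 = 2.727 m.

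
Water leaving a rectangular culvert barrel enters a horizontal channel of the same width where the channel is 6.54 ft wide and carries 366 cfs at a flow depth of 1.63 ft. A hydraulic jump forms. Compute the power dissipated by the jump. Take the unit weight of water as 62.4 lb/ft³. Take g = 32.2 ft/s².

q = Q/b = 366/6.54 = 56.0 ft²/s; V₁ = q/y₁ = 34.3 ft/s. Fr₁ = V₁/√(g·y₁) = 4.74.
Bélanger equation: y₂/y₁ = ½[√(1 + 8Fr₁²) − 1] = ½[√180.7 − 1] = 6.22.
y₂ = 6.22 × 1.63 = 10.1 ft.
V₂ = q/y₂ = 56.0/10.1 = 5.52 ft/s. E₁ = y₁ + V₁²/2g = 19.9 ft; E₂ = y₂ + V₂²/2g = 10.6 ft. ΔE = E₁ − E₂ = 9.32 ft.
P = γ·Q·ΔE/550 = 62.4 × 366 × 9.32 / 550 = 387 hp.

P = 387 hp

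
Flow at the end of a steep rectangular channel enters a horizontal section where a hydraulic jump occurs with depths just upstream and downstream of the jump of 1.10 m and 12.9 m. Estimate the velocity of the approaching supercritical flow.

For a rectangular channel the momentum equation gives q² = ½·g·y₁·y₂·(y₁ + y₂) = ½×9.81×1.10×12.9×14.0 = 974.
q = √974 = 31.2 m²/s.
V₁ = q/y₁ = 31.2/1.10 = 28.4 m/s.

V₁ = 28.4 m/s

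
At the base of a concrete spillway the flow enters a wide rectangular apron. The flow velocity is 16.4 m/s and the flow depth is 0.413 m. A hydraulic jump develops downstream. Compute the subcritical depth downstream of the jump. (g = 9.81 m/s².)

y₂ = 4.56 m

Fr₁ = V₁/√(g·y₁) = 16.4/√(9.81×0.413) = 8.15.
Conjugate-depth relation: y₂/y₁ = ½[√(1 + 8Fr₁²) − 1] = ½[√532.1 − 1] = 11.0.
y₂ = 11.0 × 0.413 = 4.56 m.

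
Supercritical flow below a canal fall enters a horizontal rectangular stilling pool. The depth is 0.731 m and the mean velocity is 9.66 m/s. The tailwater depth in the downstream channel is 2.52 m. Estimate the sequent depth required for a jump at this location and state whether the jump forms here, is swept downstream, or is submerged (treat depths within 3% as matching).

Fr₁ = V₁/√(g·y₁) = 9.66/√(9.81×0.731) = 3.61.
By Bélanger, y₂/y₁ = ½[√(1 + 8Fr₁²) − 1] = ½[√105.1 − 1] = 4.63.
y₂ = 4.63 × 0.731 = 3.38 m.
Tailwater y_tw = 2.52 m: y_tw < y₂, so the jump is swept downstream.

y₂ = 3.38 m; the jump is swept downstream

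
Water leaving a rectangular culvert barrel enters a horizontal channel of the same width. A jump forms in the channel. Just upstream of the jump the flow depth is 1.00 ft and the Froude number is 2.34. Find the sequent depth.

y₂ = 2.85 ft

Fr₁ = 2.34 (given).
Sequent-depth ratio: y₂/y₁ = ½[√(1 + 8Fr₁²) − 1] = ½[√44.80 − 1] = 2.85.
y₂ = 2.85 × 1.00 = 2.85 ft.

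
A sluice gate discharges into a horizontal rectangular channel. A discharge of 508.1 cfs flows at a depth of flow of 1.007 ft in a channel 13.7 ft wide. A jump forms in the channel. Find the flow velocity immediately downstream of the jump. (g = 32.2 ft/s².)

q = Q/b = 508.1/13.7 = 37.09 ft²/s; V₁ = q/y₁ = 36.83 ft/s. Fr₁ = V₁/√(g·y₁) = 6.468.
Bélanger equation: y₂/y₁ = ½[√(1 + 8Fr₁²) − 1] = ½[√335.66 − 1] = 8.661.
y₂ = 8.661 × 1.007 = 8.721 ft.
V₂ = q/y₂ = 37.09/8.721 = 4.253 ft/s.

V₂ = 4.253 ft/s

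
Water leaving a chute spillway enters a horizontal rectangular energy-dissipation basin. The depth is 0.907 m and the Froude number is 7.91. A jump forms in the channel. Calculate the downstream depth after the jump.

Fr₁ = 7.91 (given).
Sequent-depth ratio: y₂/y₁ = ½[√(1 + 8Fr₁²) − 1] = ½[√501.5 − 1] = 10.7.
y₂ = 10.7 × 0.907 = 9.70 m.

y₂ = 9.70 m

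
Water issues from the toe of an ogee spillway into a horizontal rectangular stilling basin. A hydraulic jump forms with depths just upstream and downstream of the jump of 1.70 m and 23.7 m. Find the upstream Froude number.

For a rectangular channel the momentum equation gives q² = ½·g·y₁·y₂·(y₁ + y₂) = ½×9.81×1.70×23.7×25.4 = 5020.
q = √5020 = 70.8 m²/s.
V₁ = q/y₁ = 41.7 m/s; Fr₁ = V₁/√(g·y₁) = 10.2.

Fr₁ = 10.2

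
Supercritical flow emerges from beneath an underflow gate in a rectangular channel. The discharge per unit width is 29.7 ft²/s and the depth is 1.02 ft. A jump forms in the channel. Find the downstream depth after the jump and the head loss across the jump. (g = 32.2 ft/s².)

V₁ = q/y₁ = 29.7/1.02 = 29.1 ft/s. Fr₁ = V₁/√(g·y₁) = 29.1/√(32.2×1.02) = 5.08.
Conjugate-depth relation: y₂/y₁ = ½[√(1 + 8Fr₁²) − 1] = ½[√207.5 − 1] = 6.70.
y₂ = 6.70 × 1.02 = 6.84 ft.
Head loss: ΔE = (y₂ − y₁)³/(4y₁y₂) = (6.84 − 1.02)³/(4×1.02×6.84) = 197/27.9 = 7.06 ft.

y₂ = 6.84 ft; ΔE = 7.06 ft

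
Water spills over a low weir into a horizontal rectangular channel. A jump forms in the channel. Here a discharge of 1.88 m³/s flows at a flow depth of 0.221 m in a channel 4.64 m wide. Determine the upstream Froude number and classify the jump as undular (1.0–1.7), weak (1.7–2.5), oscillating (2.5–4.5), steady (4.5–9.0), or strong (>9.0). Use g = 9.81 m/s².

q = Q/b = 1.88/4.64 = 0.405 m²/s; V₁ = q/y₁ = 1.83 m/s. Fr₁ = V₁/√(g·y₁) = 1.25.
Fr₁ = 1.25 lies in the undular range.

Fr₁ = 1.25; undular jump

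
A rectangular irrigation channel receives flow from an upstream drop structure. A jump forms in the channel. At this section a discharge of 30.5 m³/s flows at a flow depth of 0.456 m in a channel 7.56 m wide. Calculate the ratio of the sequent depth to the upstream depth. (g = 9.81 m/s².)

q = Q/b = 30.5/7.56 = 4.03 m²/s; V₁ = q/y₁ = 8.85 m/s. Fr₁ = V₁/√(g·y₁) = 4.18.
By Bélanger, y₂/y₁ = ½[√(1 + 8Fr₁²) − 1] = ½[√141.0 − 1] = 5.44.

y₂/y₁ = 5.44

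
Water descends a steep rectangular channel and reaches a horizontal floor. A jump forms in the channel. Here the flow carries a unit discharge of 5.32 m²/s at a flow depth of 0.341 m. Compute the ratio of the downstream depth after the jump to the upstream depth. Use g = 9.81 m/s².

y₂/y₁ = 11.6

V₁ = q/y₁ = 5.32/0.341 = 15.6 m/s. Fr₁ = V₁/√(g·y₁) = 15.6/√(9.81×0.341) = 8.53.
By Bélanger, y₂/y₁ = ½[√(1 + 8Fr₁²) − 1] = ½[√583.1 − 1] = 11.6.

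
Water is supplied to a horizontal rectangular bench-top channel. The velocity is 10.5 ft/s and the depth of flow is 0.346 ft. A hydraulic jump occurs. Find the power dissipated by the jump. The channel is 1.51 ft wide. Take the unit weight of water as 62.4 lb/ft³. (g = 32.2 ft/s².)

P = 0.357 hp

Fr₁ = V₁/√(g·y₁) = 10.5/√(32.2×0.346) = 3.15.
From the momentum equation for a rectangular channel, y₂/y₁ = ½[√(1 + 8Fr₁²) − 1] = ½[√80.17 − 1] = 3.98.
y₂ = 3.98 × 0.346 = 1.38 ft.
Head loss: ΔE = (y₂ − y₁)³/(4y₁y₂) = (1.38 − 0.346)³/(4×0.346×1.38) = 1.09/1.90 = 0.574 ft.
q = V₁·y₁ = 10.5 × 0.346 = 3.63 ft²/s. Q = q·b = 3.63 × 1.51 = 5.49 cfs. P = γ·Q·ΔE/550 = 62.4 × 5.49 × 0.574 / 550 = 0.357 hp.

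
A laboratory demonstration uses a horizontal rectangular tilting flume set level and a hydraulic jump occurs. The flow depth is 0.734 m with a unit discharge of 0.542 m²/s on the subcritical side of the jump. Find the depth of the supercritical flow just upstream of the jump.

y₁ = 0.0981 m

V₂ = q/y₂ = 0.542/0.734 = 0.738 m/s; Fr₂ = V₂/√(g·y₂) = 0.275.
Applying the sequent-depth relation in reverse, y₁/y₂ = ½[√(1 + 8Fr₂²) − 1] = ½[√1.606 − 1] = 0.134.
y₁ = 0.134 × 0.734 = 0.0981 m.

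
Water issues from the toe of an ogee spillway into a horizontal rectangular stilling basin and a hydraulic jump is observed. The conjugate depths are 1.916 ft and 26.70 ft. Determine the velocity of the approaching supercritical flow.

For a rectangular channel the momentum equation gives q² = ½·g·y₁·y₂·(y₁ + y₂) = ½×32.2×1.916×26.70×28.62 = 23569.
q = √23569 = 153.5 ft²/s.
V₁ = q/y₁ = 153.5/1.916 = 80.13 ft/s.

V₁ = 80.13 ft/s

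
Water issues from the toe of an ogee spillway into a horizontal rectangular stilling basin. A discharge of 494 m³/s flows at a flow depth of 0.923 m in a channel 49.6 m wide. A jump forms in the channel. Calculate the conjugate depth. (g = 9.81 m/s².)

q = Q/b = 494/49.6 = 9.96 m²/s; V₁ = q/y₁ = 10.8 m/s. Fr₁ = V₁/√(g·y₁) = 3.59.
From the momentum equation for a rectangular channel, y₂/y₁ = ½[√(1 + 8Fr₁²) − 1] = ½[√103.9 − 1] = 4.60.
y₂ = 4.60 × 0.923 = 4.24 m.

y₂ = 4.24 m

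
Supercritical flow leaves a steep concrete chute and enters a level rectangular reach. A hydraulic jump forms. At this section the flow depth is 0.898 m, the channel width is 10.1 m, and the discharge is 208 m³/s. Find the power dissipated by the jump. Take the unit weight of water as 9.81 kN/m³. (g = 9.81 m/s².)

q = Q/b = 208/10.1 = 20.6 m²/s; V₁ = q/y₁ = 22.9 m/s. Fr₁ = V₁/√(g·y₁) = 7.73.
Bélanger equation: y₂/y₁ = ½[√(1 + 8Fr₁²) − 1] = ½[√478.6 − 1] = 10.4.
y₂ = 10.4 × 0.898 = 9.37 m.
V₂ = q/y₂ = 20.6/9.37 = 2.20 m/s. E₁ = y₁ + V₁²/2g = 27.7 m; E₂ = y₂ + V₂²/2g = 9.62 m. ΔE = E₁ − E₂ = 18.1 m.
P = γ·Q·ΔE = 9.81 × 208 × 18.1 = 36900 kW.

P = 36900 kW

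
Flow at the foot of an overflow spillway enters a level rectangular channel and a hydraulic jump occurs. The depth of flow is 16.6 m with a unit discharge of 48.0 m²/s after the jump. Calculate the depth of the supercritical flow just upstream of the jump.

y₁ = 1.56 m

V₂ = q/y₂ = 48.0/16.6 = 2.89 m/s; Fr₂ = V₂/√(g·y₂) = 0.227.
Since the conjugate-depth ratio holds either way, y₁/y₂ = ½[√(1 + 8Fr₂²) − 1] = ½[√1.411 − 1] = 0.0939.
y₁ = 0.0939 × 16.6 = 1.56 m.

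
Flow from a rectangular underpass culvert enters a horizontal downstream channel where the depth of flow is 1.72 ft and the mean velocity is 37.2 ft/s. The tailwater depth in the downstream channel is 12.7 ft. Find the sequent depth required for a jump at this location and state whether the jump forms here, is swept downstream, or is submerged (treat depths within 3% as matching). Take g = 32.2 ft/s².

y₂ = 11.3 ft; the jump is submerged

Fr₁ = V₁/√(g·y₁) = 37.2/√(32.2×1.72) = 5.00.
By Bélanger, y₂/y₁ = ½[√(1 + 8Fr₁²) − 1] = ½[√200.9 − 1] = 6.59.
y₂ = 6.59 × 1.72 = 11.3 ft.
Tailwater y_tw = 12.7 ft: y_tw > y₂, so the jump is submerged.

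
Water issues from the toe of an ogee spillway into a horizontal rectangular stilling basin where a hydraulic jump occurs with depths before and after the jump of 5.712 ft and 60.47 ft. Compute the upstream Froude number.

For a rectangular channel the momentum equation gives q² = ½·g·y₁·y₂·(y₁ + y₂) = ½×32.2×5.712×60.47×66.18 = 368039.
q = √368039 = 606.7 ft²/s.
V₁ = q/y₁ = 106.2 ft/s; Fr₁ = V₁/√(g·y₁) = 7.831.

Fr₁ = 7.831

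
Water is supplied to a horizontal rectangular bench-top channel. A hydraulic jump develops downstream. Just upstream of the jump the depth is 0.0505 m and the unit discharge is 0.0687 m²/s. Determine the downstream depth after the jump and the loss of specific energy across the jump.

y₂ = 0.115 m; ΔE = 0.0116 m

V₁ = q/y₁ = 0.0687/0.0505 = 1.36 m/s. Fr₁ = V₁/√(g·y₁) = 1.36/√(9.81×0.0505) = 1.93.
By Bélanger, y₂/y₁ = ½[√(1 + 8Fr₁²) − 1] = ½[√30.89 − 1] = 2.28.
y₂ = 2.28 × 0.0505 = 0.115 m.
V₂ = q/y₂ = 0.0687/0.115 = 0.597 m/s. E₁ = y₁ + V₁²/2g = 0.145 m; E₂ = y₂ + V₂²/2g = 0.133 m. ΔE = E₁ − E₂ = 0.0116 m.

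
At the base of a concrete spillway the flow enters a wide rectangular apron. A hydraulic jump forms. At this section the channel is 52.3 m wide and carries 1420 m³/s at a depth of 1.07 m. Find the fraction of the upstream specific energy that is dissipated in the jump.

ΔE/E₁ = 0.657 (65.7%)

q = Q/b = 1420/52.3 = 27.2 m²/s; V₁ = q/y₁ = 25.4 m/s. Fr₁ = V₁/√(g·y₁) = 7.83.
By Bélanger, y₂/y₁ = ½[√(1 + 8Fr₁²) − 1] = ½[√491.7 − 1] = 10.6.
y₂ = 10.6 × 1.07 = 11.3 m.
E₁ = y₁ + V₁²/2g = 33.9 m. ΔE = (y₂ − y₁)³/(4y₁y₂) = 22.3 m. ΔE/E₁ = 22.3/33.9 = 0.657.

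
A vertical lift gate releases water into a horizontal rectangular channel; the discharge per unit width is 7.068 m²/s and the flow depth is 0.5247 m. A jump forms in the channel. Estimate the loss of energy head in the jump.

V₁ = q/y₁ = 7.068/0.5247 = 13.47 m/s. Fr₁ = V₁/√(g·y₁) = 13.47/√(9.81×0.5247) = 5.937.
Sequent-depth ratio: y₂/y₁ = ½[√(1 + 8Fr₁²) − 1] = ½[√283.02 − 1] = 7.912.
y₂ = 7.912 × 0.5247 = 4.151 m.
Head loss: ΔE = (y₂ − y₁)³/(4y₁y₂) = (4.151 − 0.5247)³/(4×0.5247×4.151) = 47.69/8.713 = 5.474 m.

ΔE = 5.474 m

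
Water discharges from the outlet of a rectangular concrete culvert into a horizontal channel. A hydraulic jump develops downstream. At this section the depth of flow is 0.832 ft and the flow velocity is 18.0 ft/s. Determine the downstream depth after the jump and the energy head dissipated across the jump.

Fr₁ = V₁/√(g·y₁) = 18.0/√(32.2×0.832) = 3.48.
From the momentum equation for a rectangular channel, y₂/y₁ = ½[√(1 + 8Fr₁²) − 1] = ½[√97.75 − 1] = 4.44.
y₂ = 4.44 × 0.832 = 3.70 ft.
Head loss: ΔE = (y₂ − y₁)³/(4y₁y₂) = (3.70 − 0.832)³/(4×0.832×3.70) = 23.5/12.3 = 1.91 ft.

y₂ = 3.70 ft; ΔE = 1.91 ft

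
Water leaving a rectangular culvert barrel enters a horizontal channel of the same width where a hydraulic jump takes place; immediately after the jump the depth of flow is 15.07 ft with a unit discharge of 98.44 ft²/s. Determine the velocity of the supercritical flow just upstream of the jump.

V₂ = q/y₂ = 98.44/15.07 = 6.532 ft/s; Fr₂ = V₂/√(g·y₂) = 0.2965.
From the momentum equation (using Fr₂), y₁/y₂ = ½[√(1 + 8Fr₂²) − 1] = ½[√1.7035 − 1] = 0.1526.
y₁ = 0.1526 × 15.07 = 2.299 ft.
V₁ = q/y₁ = 98.44/2.299 = 42.81 ft/s.

V₁ = 42.81 ft/s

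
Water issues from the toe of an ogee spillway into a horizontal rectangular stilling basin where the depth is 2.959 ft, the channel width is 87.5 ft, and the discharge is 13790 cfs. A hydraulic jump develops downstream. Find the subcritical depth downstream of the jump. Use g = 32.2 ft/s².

y₂ = 21.40 ft

q = Q/b = 13790/87.5 = 157.6 ft²/s; V₁ = q/y₁ = 53.26 ft/s. Fr₁ = V₁/√(g·y₁) = 5.456.
Conjugate-depth relation: y₂/y₁ = ½[√(1 + 8Fr₁²) − 1] = ½[√239.18 − 1] = 7.233.
y₂ = 7.233 × 2.959 = 21.40 ft.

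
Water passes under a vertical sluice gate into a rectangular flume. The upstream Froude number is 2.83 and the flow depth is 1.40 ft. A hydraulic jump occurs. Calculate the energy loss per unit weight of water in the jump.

ΔE = 1.61 ft

Fr₁ = 2.83 (given).
From the momentum equation for a rectangular channel, y₂/y₁ = ½[√(1 + 8Fr₁²) − 1] = ½[√65.07 − 1] = 3.53.
y₂ = 3.53 × 1.40 = 4.95 ft.
V₁ = Fr₁·√(g·y₁) = 2.83×√(32.2×1.40) = 19.0 ft/s; q = V₁·y₁ = 26.6 ft²/s. V₂ = q/y₂ = 26.6/4.95 = 5.38 ft/s. E₁ = y₁ + V₁²/2g = 7.01 ft; E₂ = y₂ + V₂²/2g = 5.40 ft. ΔE = E₁ − E₂ = 1.61 ft.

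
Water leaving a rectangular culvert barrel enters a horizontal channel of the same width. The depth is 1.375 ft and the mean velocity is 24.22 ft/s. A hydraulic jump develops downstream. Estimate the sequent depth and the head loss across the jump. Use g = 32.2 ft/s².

Fr₁ = V₁/√(g·y₁) = 24.22/√(32.2×1.375) = 3.640.
Bélanger equation: y₂/y₁ = ½[√(1 + 8Fr₁²) − 1] = ½[√106.99 − 1] = 4.672.
y₂ = 4.672 × 1.375 = 6.424 ft.
q = V₁·y₁ = 24.22 × 1.375 = 33.30 ft²/s. V₂ = q/y₂ = 33.30/6.424 = 5.184 ft/s. E₁ = y₁ + V₁²/2g = 10.48 ft; E₂ = y₂ + V₂²/2g = 6.841 ft. ΔE = E₁ − E₂ = 3.643 ft.

y₂ = 6.424 ft; ΔE = 3.643 ft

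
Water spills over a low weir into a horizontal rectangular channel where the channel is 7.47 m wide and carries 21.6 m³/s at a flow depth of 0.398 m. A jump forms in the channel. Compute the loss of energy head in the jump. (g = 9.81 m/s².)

q = Q/b = 21.6/7.47 = 2.89 m²/s; V₁ = q/y₁ = 7.27 m/s. Fr₁ = V₁/√(g·y₁) = 3.68.
Conjugate-depth relation: y₂/y₁ = ½[√(1 + 8Fr₁²) − 1] = ½[√109.2 − 1] = 4.72.
y₂ = 4.72 × 0.398 = 1.88 m.
V₂ = q/y₂ = 2.89/1.88 = 1.54 m/s. E₁ = y₁ + V₁²/2g = 3.09 m; E₂ = y₂ + V₂²/2g = 2.00 m. ΔE = E₁ − E₂ = 1.09 m.

ΔE = 1.09 m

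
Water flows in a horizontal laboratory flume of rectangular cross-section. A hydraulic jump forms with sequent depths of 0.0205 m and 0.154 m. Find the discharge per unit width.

For a rectangular channel the momentum equation gives q² = ½·g·y₁·y₂·(y₁ + y₂) = ½×9.81×0.0205×0.154×0.174 = 0.00270.
q = √0.00270 = 0.0520 m²/s.

q = 0.0520 m²/s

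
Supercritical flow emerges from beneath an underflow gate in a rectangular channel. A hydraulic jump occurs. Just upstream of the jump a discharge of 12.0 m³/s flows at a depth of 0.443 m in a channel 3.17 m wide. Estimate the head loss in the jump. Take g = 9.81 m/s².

ΔE = 1.68 m

q = Q/b = 12.0/3.17 = 3.79 m²/s; V₁ = q/y₁ = 8.55 m/s. Fr₁ = V₁/√(g·y₁) = 4.10.
Sequent-depth ratio: y₂/y₁ = ½[√(1 + 8Fr₁²) − 1] = ½[√135.4 − 1] = 5.32.
y₂ = 5.32 × 0.443 = 2.36 m.
Head loss: ΔE = (y₂ − y₁)³/(4y₁y₂) = (2.36 − 0.443)³/(4×0.443×2.36) = 7.00/4.17 = 1.68 m.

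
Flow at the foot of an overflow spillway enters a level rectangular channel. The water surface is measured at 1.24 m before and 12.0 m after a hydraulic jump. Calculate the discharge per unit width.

q = 31.1 m²/s

For a rectangular channel the momentum equation gives q² = ½·g·y₁·y₂·(y₁ + y₂) = ½×9.81×1.24×12.0×13.2 = 966.
q = √966 = 31.1 m²/s.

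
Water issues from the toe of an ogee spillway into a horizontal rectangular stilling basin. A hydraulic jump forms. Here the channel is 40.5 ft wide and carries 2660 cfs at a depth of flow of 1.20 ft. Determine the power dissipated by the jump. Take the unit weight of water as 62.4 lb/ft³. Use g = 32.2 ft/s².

P = 9970 hp

q = Q/b = 2660/40.5 = 65.7 ft²/s; V₁ = q/y₁ = 54.7 ft/s. Fr₁ = V₁/√(g·y₁) = 8.80.
By Bélanger, y₂/y₁ = ½[√(1 + 8Fr₁²) − 1] = ½[√621.2 − 1] = 12.0.
y₂ = 12.0 × 1.20 = 14.4 ft.
Head loss: ΔE = (y₂ − y₁)³/(4y₁y₂) = (14.4 − 1.20)³/(4×1.20×14.4) = 2276/68.9 = 33.0 ft.
P = γ·Q·ΔE/550 = 62.4 × 2660 × 33.0 / 550 = 9970 hp.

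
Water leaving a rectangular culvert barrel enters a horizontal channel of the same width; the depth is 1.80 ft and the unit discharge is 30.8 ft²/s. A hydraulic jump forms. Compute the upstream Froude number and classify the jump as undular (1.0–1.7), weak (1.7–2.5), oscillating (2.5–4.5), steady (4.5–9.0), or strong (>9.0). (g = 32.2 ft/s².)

Fr₁ = 2.25; weak jump

V₁ = q/y₁ = 30.8/1.80 = 17.1 ft/s. Fr₁ = V₁/√(g·y₁) = 17.1/√(32.2×1.80) = 2.25.
Fr₁ = 2.25 lies in the weak range.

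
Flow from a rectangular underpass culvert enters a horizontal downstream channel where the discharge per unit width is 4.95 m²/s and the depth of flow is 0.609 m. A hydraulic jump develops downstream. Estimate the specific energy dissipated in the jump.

ΔE = 1.21 m

V₁ = q/y₁ = 4.95/0.609 = 8.13 m/s. Fr₁ = V₁/√(g·y₁) = 8.13/√(9.81×0.609) = 3.33.
Sequent-depth ratio: y₂/y₁ = ½[√(1 + 8Fr₁²) − 1] = ½[√89.47 − 1] = 4.23.
y₂ = 4.23 × 0.609 = 2.58 m.
V₂ = q/y₂ = 4.95/2.58 = 1.92 m/s. E₁ = y₁ + V₁²/2g = 3.98 m; E₂ = y₂ + V₂²/2g = 2.76 m. ΔE = E₁ − E₂ = 1.21 m.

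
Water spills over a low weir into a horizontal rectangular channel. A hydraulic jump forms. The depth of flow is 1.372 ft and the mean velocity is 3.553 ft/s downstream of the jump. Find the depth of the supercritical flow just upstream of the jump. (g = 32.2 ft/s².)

y₁ = 0.5575 ft

Fr₂ = V₂/√(g·y₂) = 3.553/√(32.2×1.372) = 0.5346.
From the momentum equation (using Fr₂), y₁/y₂ = ½[√(1 + 8Fr₂²) − 1] = ½[√3.2860 − 1] = 0.4064.
y₁ = 0.4064 × 1.372 = 0.5575 ft.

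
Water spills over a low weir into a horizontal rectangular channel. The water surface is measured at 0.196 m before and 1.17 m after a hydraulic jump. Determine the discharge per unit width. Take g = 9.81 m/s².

For a rectangular channel the momentum equation gives q² = ½·g·y₁·y₂·(y₁ + y₂) = ½×9.81×0.196×1.17×1.37 = 1.54.
q = √1.54 = 1.24 m²/s.

q = 1.24 m²/s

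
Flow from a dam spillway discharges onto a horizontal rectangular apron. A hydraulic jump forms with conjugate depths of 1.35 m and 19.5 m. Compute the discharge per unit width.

For a rectangular channel the momentum equation gives q² = ½·g·y₁·y₂·(y₁ + y₂) = ½×9.81×1.35×19.5×20.9 = 2692.
q = √2692 = 51.9 m²/s.

q = 51.9 m²/s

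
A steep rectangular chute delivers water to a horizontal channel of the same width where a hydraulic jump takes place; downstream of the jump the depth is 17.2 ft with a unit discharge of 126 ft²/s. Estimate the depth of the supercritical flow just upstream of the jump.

y₁ = 2.86 ft

V₂ = q/y₂ = 126/17.2 = 7.33 ft/s; Fr₂ = V₂/√(g·y₂) = 0.311.
Applying the sequent-depth relation in reverse, y₁/y₂ = ½[√(1 + 8Fr₂²) − 1] = ½[√1.775 − 1] = 0.166.
y₁ = 0.166 × 17.2 = 2.86 ft.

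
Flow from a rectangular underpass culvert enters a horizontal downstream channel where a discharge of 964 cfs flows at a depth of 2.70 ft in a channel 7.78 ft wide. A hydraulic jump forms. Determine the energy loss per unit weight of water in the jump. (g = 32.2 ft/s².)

ΔE = 17.1 ft

q = Q/b = 964/7.78 = 124 ft²/s; V₁ = q/y₁ = 45.9 ft/s. Fr₁ = V₁/√(g·y₁) = 4.92.
Bélanger equation: y₂/y₁ = ½[√(1 + 8Fr₁²) − 1] = ½[√194.8 − 1] = 6.48.
y₂ = 6.48 × 2.70 = 17.5 ft.
Head loss: ΔE = (y₂ − y₁)³/(4y₁y₂) = (17.5 − 2.70)³/(4×2.70×17.5) = 3236/189 = 17.1 ft.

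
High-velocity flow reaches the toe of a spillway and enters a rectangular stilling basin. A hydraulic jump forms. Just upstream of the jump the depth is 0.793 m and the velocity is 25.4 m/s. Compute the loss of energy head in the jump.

ΔE = 23.6 m

Fr₁ = V₁/√(g·y₁) = 25.4/√(9.81×0.793) = 9.11.
Bélanger equation: y₂/y₁ = ½[√(1 + 8Fr₁²) − 1] = ½[√664.5 − 1] = 12.4.
y₂ = 12.4 × 0.793 = 9.82 m.
Head loss: ΔE = (y₂ − y₁)³/(4y₁y₂) = (9.82 − 0.793)³/(4×0.793×9.82) = 737/31.2 = 23.6 m.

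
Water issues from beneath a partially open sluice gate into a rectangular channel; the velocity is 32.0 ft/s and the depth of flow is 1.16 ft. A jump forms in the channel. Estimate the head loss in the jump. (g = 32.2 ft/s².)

ΔE = 8.70 ft

Fr₁ = V₁/√(g·y₁) = 32.0/√(32.2×1.16) = 5.24.
From the momentum equation for a rectangular channel, y₂/y₁ = ½[√(1 + 8Fr₁²) − 1] = ½[√220.3 − 1] = 6.92.
y₂ = 6.92 × 1.16 = 8.03 ft.
q = V₁·y₁ = 32.0 × 1.16 = 37.1 ft²/s. V₂ = q/y₂ = 37.1/8.03 = 4.62 ft/s. E₁ = y₁ + V₁²/2g = 17.1 ft; E₂ = y₂ + V₂²/2g = 8.36 ft. ΔE = E₁ − E₂ = 8.70 ft.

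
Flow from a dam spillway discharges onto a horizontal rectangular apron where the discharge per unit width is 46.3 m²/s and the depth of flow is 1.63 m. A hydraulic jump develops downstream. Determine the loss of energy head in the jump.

V₁ = q/y₁ = 46.3/1.63 = 28.4 m/s. Fr₁ = V₁/√(g·y₁) = 28.4/√(9.81×1.63) = 7.10.
From the momentum equation for a rectangular channel, y₂/y₁ = ½[√(1 + 8Fr₁²) − 1] = ½[√404.7 − 1] = 9.56.
y₂ = 9.56 × 1.63 = 15.6 m.
V₂ = q/y₂ = 46.3/15.6 = 2.97 m/s. E₁ = y₁ + V₁²/2g = 42.8 m; E₂ = y₂ + V₂²/2g = 16.0 m. ΔE = E₁ − E₂ = 26.7 m.

ΔE = 26.7 m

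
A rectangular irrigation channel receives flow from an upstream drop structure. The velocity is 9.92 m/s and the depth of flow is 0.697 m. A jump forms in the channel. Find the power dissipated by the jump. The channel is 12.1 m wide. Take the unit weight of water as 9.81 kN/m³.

Fr₁ = V₁/√(g·y₁) = 9.92/√(9.81×0.697) = 3.79.
By Bélanger, y₂/y₁ = ½[√(1 + 8Fr₁²) − 1] = ½[√116.1 − 1] = 4.89.
y₂ = 4.89 × 0.697 = 3.41 m.
q = V₁·y₁ = 9.92 × 0.697 = 6.91 m²/s. V₂ = q/y₂ = 6.91/3.41 = 2.03 m/s. E₁ = y₁ + V₁²/2g = 5.71 m; E₂ = y₂ + V₂²/2g = 3.62 m. ΔE = E₁ − E₂ = 2.10 m.
Q = q·b = 6.91 × 12.1 = 83.7 m³/s. P = γ·Q·ΔE = 9.81 × 83.7 × 2.10 = 1720 kW.

P = 1720 kW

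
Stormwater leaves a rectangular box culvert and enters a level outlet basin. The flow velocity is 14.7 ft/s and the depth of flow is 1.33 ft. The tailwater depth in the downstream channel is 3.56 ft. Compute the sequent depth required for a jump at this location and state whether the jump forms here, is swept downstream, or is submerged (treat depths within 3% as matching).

Fr₁ = V₁/√(g·y₁) = 14.7/√(32.2×1.33) = 2.25.
By Bélanger, y₂/y₁ = ½[√(1 + 8Fr₁²) − 1] = ½[√41.37 − 1] = 2.72.
y₂ = 2.72 × 1.33 = 3.61 ft.
Tailwater y_tw = 3.56 ft: y_tw ≈ y₂, so the jump forms here.

y₂ = 3.61 ft; the jump forms here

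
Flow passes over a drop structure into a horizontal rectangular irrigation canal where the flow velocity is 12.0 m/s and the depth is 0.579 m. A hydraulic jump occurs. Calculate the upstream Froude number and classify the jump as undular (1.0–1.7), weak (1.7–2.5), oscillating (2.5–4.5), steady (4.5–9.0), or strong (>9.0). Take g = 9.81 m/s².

Fr₁ = 5.04; steady jump

Fr₁ = V₁/√(g·y₁) = 12.0/√(9.81×0.579) = 5.04.
Fr₁ = 5.04 lies in the steady range.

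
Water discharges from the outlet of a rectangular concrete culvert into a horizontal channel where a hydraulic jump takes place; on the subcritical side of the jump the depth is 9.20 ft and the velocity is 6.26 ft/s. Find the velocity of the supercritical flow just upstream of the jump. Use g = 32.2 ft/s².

V₁ = 28.8 ft/s

Fr₂ = V₂/√(g·y₂) = 6.26/√(32.2×9.20) = 0.364.
From the momentum equation (using Fr₂), y₁/y₂ = ½[√(1 + 8Fr₂²) − 1] = ½[√2.058 − 1] = 0.217.
y₁ = 0.217 × 9.20 = 2.00 ft.
V₁ = q/y₁ = 57.6/2.00 = 28.8 ft/s.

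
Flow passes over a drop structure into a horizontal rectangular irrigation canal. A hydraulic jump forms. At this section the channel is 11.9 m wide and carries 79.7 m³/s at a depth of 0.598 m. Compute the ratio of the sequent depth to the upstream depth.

y₂/y₁ = 6.06

q = Q/b = 79.7/11.9 = 6.70 m²/s; V₁ = q/y₁ = 11.2 m/s. Fr₁ = V₁/√(g·y₁) = 4.62.
From the momentum equation for a rectangular channel, y₂/y₁ = ½[√(1 + 8Fr₁²) − 1] = ½[√172.1 − 1] = 6.06.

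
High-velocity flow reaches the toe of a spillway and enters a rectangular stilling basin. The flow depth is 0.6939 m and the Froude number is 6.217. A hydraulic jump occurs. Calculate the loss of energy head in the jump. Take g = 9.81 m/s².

Fr₁ = 6.217 (given).
From the momentum equation for a rectangular channel, y₂/y₁ = ½[√(1 + 8Fr₁²) − 1] = ½[√310.21 − 1] = 8.306.
y₂ = 8.306 × 0.6939 = 5.764 m.
V₁ = Fr₁·√(g·y₁) = 6.217×√(9.81×0.6939) = 16.22 m/s; q = V₁·y₁ = 11.26 m²/s. V₂ = q/y₂ = 11.26/5.764 = 1.953 m/s. E₁ = y₁ + V₁²/2g = 14.10 m; E₂ = y₂ + V₂²/2g = 5.958 m. ΔE = E₁ − E₂ = 8.146 m.

ΔE = 8.146 m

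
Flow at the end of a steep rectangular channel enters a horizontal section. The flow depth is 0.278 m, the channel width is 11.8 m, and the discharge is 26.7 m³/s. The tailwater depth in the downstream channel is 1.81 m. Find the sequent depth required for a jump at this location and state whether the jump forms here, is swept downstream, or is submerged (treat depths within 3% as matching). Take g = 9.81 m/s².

q = Q/b = 26.7/11.8 = 2.26 m²/s; V₁ = q/y₁ = 8.14 m/s. Fr₁ = V₁/√(g·y₁) = 4.93.
Bélanger equation: y₂/y₁ = ½[√(1 + 8Fr₁²) − 1] = ½[√195.3 − 1] = 6.49.
y₂ = 6.49 × 0.278 = 1.80 m.
Tailwater y_tw = 1.81 m: y_tw ≈ y₂, so the jump forms here.

y₂ = 1.80 m; the jump forms here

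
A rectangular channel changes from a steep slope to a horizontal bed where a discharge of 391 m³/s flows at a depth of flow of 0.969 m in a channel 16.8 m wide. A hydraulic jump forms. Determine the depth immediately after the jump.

y₂ = 10.2 m

q = Q/b = 391/16.8 = 23.3 m²/s; V₁ = q/y₁ = 24.0 m/s. Fr₁ = V₁/√(g·y₁) = 7.79.
From the momentum equation for a rectangular channel, y₂/y₁ = ½[√(1 + 8Fr₁²) − 1] = ½[√486.5 − 1] = 10.5.
y₂ = 10.5 × 0.969 = 10.2 m.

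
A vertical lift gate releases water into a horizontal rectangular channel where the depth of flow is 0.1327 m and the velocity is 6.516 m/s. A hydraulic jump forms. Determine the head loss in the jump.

Fr₁ = V₁/√(g·y₁) = 6.516/√(9.81×0.1327) = 5.711.
Sequent-depth ratio: y₂/y₁ = ½[√(1 + 8Fr₁²) − 1] = ½[√261.92 − 1] = 7.592.
y₂ = 7.592 × 0.1327 = 1.007 m.
Head loss: ΔE = (y₂ − y₁)³/(4y₁y₂) = (1.007 − 0.1327)³/(4×0.1327×1.007) = 0.6694/0.5348 = 1.252 m.

ΔE = 1.252 m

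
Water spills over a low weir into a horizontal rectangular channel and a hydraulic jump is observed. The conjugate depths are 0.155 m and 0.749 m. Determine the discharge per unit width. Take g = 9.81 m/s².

For a rectangular channel the momentum equation gives q² = ½·g·y₁·y₂·(y₁ + y₂) = ½×9.81×0.155×0.749×0.904 = 0.515.
q = √0.515 = 0.717 m²/s.

q = 0.717 m²/s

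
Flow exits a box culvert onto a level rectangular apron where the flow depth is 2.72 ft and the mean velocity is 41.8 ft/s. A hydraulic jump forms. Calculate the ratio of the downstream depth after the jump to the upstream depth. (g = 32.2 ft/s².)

Fr₁ = V₁/√(g·y₁) = 41.8/√(32.2×2.72) = 4.47.
From the momentum equation for a rectangular channel, y₂/y₁ = ½[√(1 + 8Fr₁²) − 1] = ½[√160.6 − 1] = 5.84.

y₂/y₁ = 5.84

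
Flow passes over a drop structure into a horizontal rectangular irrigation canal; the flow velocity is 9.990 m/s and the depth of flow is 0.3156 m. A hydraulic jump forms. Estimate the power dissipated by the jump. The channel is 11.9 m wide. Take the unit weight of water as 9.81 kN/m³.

Fr₁ = V₁/√(g·y₁) = 9.990/√(9.81×0.3156) = 5.678.
From the momentum equation for a rectangular channel, y₂/y₁ = ½[√(1 + 8Fr₁²) − 1] = ½[√258.88 − 1] = 7.545.
y₂ = 7.545 × 0.3156 = 2.381 m.
Head loss: ΔE = (y₂ − y₁)³/(4y₁y₂) = (2.381 − 0.3156)³/(4×0.3156×2.381) = 8.813/3.006 = 2.932 m.
q = V₁·y₁ = 9.990 × 0.3156 = 3.153 m²/s. Q = q·b = 3.153 × 11.9 = 37.52 m³/s. P = γ·Q·ΔE = 9.81 × 37.52 × 2.932 = 1079 kW.

P = 1079 kW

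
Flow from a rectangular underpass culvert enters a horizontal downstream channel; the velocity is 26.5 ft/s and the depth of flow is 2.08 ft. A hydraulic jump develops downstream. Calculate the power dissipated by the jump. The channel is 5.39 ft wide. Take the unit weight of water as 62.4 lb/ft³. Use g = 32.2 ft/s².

Fr₁ = V₁/√(g·y₁) = 26.5/√(32.2×2.08) = 3.24.
By Bélanger, y₂/y₁ = ½[√(1 + 8Fr₁²) − 1] = ½[√84.88 − 1] = 4.11.
y₂ = 4.11 × 2.08 = 8.54 ft.
q = V₁·y₁ = 26.5 × 2.08 = 55.1 ft²/s. V₂ = q/y₂ = 55.1/8.54 = 6.45 ft/s. E₁ = y₁ + V₁²/2g = 13.0 ft; E₂ = y₂ + V₂²/2g = 9.19 ft. ΔE = E₁ − E₂ = 3.80 ft.
Q = q·b = 55.1 × 5.39 = 297 cfs. P = γ·Q·ΔE/550 = 62.4 × 297 × 3.80 / 550 = 128 hp.

P = 128 hp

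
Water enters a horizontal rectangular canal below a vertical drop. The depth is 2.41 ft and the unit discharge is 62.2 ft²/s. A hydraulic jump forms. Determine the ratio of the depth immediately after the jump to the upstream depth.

y₂/y₁ = 3.67

V₁ = q/y₁ = 62.2/2.41 = 25.8 ft/s. Fr₁ = V₁/√(g·y₁) = 25.8/√(32.2×2.41) = 2.93.
Conjugate-depth relation: y₂/y₁ = ½[√(1 + 8Fr₁²) − 1] = ½[√69.67 − 1] = 3.67.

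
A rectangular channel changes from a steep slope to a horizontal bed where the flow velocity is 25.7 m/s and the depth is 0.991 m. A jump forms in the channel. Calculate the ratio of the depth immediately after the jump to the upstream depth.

Fr₁ = V₁/√(g·y₁) = 25.7/√(9.81×0.991) = 8.24.
Bélanger equation: y₂/y₁ = ½[√(1 + 8Fr₁²) − 1] = ½[√544.5 − 1] = 11.2.

y₂/y₁ = 11.2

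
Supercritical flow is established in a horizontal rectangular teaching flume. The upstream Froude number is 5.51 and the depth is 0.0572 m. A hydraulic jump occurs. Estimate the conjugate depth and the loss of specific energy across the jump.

y₂ = 0.418 m; ΔE = 0.491 m

Fr₁ = 5.51 (given).
By Bélanger, y₂/y₁ = ½[√(1 + 8Fr₁²) − 1] = ½[√243.9 − 1] = 7.31.
y₂ = 7.31 × 0.0572 = 0.418 m.
V₁ = Fr₁·√(g·y₁) = 5.51×√(9.81×0.0572) = 4.13 m/s; q = V₁·y₁ = 0.236 m²/s. V₂ = q/y₂ = 0.236/0.418 = 0.565 m/s. E₁ = y₁ + V₁²/2g = 0.925 m; E₂ = y₂ + V₂²/2g = 0.434 m. ΔE = E₁ − E₂ = 0.491 m.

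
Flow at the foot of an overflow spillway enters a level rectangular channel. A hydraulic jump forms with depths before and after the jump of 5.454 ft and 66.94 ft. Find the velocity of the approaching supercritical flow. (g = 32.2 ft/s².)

V₁ = 119.6 ft/s

For a rectangular channel the momentum equation gives q² = ½·g·y₁·y₂·(y₁ + y₂) = ½×32.2×5.454×66.94×72.39 = 425529.
q = √425529 = 652.3 ft²/s.
V₁ = q/y₁ = 652.3/5.454 = 119.6 ft/s.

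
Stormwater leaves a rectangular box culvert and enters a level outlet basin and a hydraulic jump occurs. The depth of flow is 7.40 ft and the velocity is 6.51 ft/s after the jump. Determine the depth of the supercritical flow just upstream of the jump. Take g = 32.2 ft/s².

y₁ = 2.06 ft

Fr₂ = V₂/√(g·y₂) = 6.51/√(32.2×7.40) = 0.422.
The Bélanger relation is symmetric: y₁/y₂ = ½[√(1 + 8Fr₂²) − 1] = ½[√2.423 − 1] = 0.278.
y₁ = 0.278 × 7.40 = 2.06 ft.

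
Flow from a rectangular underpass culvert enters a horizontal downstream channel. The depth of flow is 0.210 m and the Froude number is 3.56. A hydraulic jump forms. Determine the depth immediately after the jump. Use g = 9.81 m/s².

Fr₁ = 3.56 (given).
Conjugate-depth relation: y₂/y₁ = ½[√(1 + 8Fr₁²) − 1] = ½[√102.4 − 1] = 4.56.
y₂ = 4.56 × 0.210 = 0.957 m.

y₂ = 0.957 m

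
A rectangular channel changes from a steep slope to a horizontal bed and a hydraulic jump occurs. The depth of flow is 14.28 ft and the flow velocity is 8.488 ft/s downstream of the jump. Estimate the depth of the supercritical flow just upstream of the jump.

y₁ = 3.578 ft

Fr₂ = V₂/√(g·y₂) = 8.488/√(32.2×14.28) = 0.3958.
Applying the sequent-depth relation in reverse, y₁/y₂ = ½[√(1 + 8Fr₂²) − 1] = ½[√2.2535 − 1] = 0.2506.
y₁ = 0.2506 × 14.28 = 3.578 ft.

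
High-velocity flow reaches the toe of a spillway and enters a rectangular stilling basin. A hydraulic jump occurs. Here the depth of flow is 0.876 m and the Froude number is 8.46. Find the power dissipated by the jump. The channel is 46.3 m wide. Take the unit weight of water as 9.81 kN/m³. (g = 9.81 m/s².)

Fr₁ = 8.46 (given).
By Bélanger, y₂/y₁ = ½[√(1 + 8Fr₁²) − 1] = ½[√573.6 − 1] = 11.5.
y₂ = 11.5 × 0.876 = 10.1 m.
Head loss: ΔE = (y₂ − y₁)³/(4y₁y₂) = (10.1 − 0.876)³/(4×0.876×10.1) = 773/35.2 = 21.9 m.
V₁ = Fr₁·√(g·y₁) = 8.46×√(9.81×0.876) = 24.8 m/s; q = V₁·y₁ = 21.7 m²/s. Q = q·b = 21.7 × 46.3 = 1006 m³/s. P = γ·Q·ΔE = 9.81 × 1006 × 21.9 = 216440 kW.

P = 216440 kW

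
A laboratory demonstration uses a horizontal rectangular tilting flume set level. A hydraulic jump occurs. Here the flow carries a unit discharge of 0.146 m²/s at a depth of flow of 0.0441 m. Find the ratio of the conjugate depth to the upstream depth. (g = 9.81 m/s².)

y₂/y₁ = 6.64

V₁ = q/y₁ = 0.146/0.0441 = 3.31 m/s. Fr₁ = V₁/√(g·y₁) = 3.31/√(9.81×0.0441) = 5.03.
From the momentum equation for a rectangular channel, y₂/y₁ = ½[√(1 + 8Fr₁²) − 1] = ½[√203.7 − 1] = 6.64.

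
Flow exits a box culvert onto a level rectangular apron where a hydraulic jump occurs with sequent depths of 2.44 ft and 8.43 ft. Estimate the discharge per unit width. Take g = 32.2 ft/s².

q = 60.0 ft²/s

For a rectangular channel the momentum equation gives q² = ½·g·y₁·y₂·(y₁ + y₂) = ½×32.2×2.44×8.43×10.9 = 3600.
q = √3600 = 60.0 ft²/s.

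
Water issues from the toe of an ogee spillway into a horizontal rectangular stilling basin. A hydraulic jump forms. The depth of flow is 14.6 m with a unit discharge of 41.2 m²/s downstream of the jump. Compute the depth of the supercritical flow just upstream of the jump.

V₂ = q/y₂ = 41.2/14.6 = 2.82 m/s; Fr₂ = V₂/√(g·y₂) = 0.236.
From the momentum equation (using Fr₂), y₁/y₂ = ½[√(1 + 8Fr₂²) − 1] = ½[√1.445 − 1] = 0.101.
y₁ = 0.101 × 14.6 = 1.47 m.

y₁ = 1.47 m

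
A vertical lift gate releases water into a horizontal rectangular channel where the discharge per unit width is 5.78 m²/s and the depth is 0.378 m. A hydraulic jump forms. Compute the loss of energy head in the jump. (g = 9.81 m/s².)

V₁ = q/y₁ = 5.78/0.378 = 15.3 m/s. Fr₁ = V₁/√(g·y₁) = 15.3/√(9.81×0.378) = 7.94.
By Bélanger, y₂/y₁ = ½[√(1 + 8Fr₁²) − 1] = ½[√505.4 − 1] = 10.7.
y₂ = 10.7 × 0.378 = 4.06 m.
Head loss: ΔE = (y₂ − y₁)³/(4y₁y₂) = (4.06 − 0.378)³/(4×0.378×4.06) = 49.9/6.14 = 8.13 m.

ΔE = 8.13 m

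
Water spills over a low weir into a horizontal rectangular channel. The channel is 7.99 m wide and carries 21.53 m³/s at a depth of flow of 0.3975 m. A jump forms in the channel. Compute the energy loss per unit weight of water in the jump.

q = Q/b = 21.53/7.99 = 2.695 m²/s; V₁ = q/y₁ = 6.779 m/s. Fr₁ = V₁/√(g·y₁) = 3.433.
From the momentum equation for a rectangular channel, y₂/y₁ = ½[√(1 + 8Fr₁²) − 1] = ½[√95.277 − 1] = 4.380.
y₂ = 4.380 × 0.3975 = 1.741 m.
Head loss: ΔE = (y₂ − y₁)³/(4y₁y₂) = (1.741 − 0.3975)³/(4×0.3975×1.741) = 2.426/2.769 = 0.8764 m.

ΔE = 0.8764 m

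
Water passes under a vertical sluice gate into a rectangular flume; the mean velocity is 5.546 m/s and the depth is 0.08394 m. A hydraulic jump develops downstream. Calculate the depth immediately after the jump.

Fr₁ = V₁/√(g·y₁) = 5.546/√(9.81×0.08394) = 6.112.
Bélanger equation: y₂/y₁ = ½[√(1 + 8Fr₁²) − 1] = ½[√299.82 − 1] = 8.158.
y₂ = 8.158 × 0.08394 = 0.6848 m.

y₂ = 0.6848 m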